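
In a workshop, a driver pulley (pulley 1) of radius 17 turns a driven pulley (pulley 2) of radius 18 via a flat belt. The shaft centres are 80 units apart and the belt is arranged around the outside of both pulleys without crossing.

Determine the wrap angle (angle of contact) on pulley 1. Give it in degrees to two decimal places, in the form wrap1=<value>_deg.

open belt: β = asin((r2−r1)/C) = asin(1/80) = 0.7162°
wrap1 = π − 2β = 178.5676°
wrap2 = π + 2β = 181.4324°

wrap1=178.57_deg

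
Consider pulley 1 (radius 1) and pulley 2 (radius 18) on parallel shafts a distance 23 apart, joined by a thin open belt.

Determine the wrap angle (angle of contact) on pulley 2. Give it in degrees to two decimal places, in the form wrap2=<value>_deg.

open belt: β = asin((r2−r1)/C) = asin(17/23) = 47.6574°
wrap1 = π − 2β = 84.6852°
wrap2 = π + 2β = 275.3148°

wrap2=275.31_deg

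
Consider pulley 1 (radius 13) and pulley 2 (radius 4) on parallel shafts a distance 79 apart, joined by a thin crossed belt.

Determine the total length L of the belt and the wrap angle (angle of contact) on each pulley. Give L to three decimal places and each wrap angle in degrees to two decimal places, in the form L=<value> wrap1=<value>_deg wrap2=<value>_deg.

L=215.080 wrap1=204.85_deg wrap2=204.85_deg

crossed belt: β = asin((r1+r2)/C) = asin(17/79) = 12.4267°
wrap1 = wrap2 = π + 2β = 204.8533°
tangent length = C·cosβ = 77.1492
L = (r1+r2)·wrap + 2·C·cosβ = 17·3.5754 + 2·77.1492 = 215.0796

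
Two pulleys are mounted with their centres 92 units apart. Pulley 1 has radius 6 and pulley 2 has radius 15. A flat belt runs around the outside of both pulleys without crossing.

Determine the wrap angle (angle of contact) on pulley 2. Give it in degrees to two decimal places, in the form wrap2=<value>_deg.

wrap2=191.23_deg

open belt: β = asin((r2−r1)/C) = asin(9/92) = 5.6140°
wrap1 = π − 2β = 168.7720°
wrap2 = π + 2β = 191.2280°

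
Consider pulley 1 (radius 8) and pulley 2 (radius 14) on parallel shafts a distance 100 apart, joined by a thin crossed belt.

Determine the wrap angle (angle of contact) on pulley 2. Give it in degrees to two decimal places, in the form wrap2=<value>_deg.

wrap2=205.42_deg

crossed belt: β = asin((r1+r2)/C) = asin(22/100) = 12.7090°
wrap1 = wrap2 = π + 2β = 205.4181°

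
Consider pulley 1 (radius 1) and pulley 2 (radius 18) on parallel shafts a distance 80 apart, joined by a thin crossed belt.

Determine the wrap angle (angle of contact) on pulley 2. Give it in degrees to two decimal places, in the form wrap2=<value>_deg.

crossed belt: β = asin((r1+r2)/C) = asin(19/80) = 13.7390°
wrap1 = wrap2 = π + 2β = 207.4781°

wrap2=207.48_deg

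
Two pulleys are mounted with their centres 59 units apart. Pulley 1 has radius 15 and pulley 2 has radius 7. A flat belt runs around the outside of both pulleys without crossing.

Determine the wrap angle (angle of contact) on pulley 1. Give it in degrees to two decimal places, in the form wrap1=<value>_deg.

open belt: β = asin((r2−r1)/C) = asin(-8/59) = -7.7929°
wrap1 = π − 2β = 195.5858°
wrap2 = π + 2β = 164.4142°

wrap1=195.59_deg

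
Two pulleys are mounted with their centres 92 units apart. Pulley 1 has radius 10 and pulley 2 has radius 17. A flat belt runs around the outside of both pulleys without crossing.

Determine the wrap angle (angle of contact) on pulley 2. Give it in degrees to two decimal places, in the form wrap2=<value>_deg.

wrap2=188.73_deg

open belt: β = asin((r2−r1)/C) = asin(7/92) = 4.3637°
wrap1 = π − 2β = 171.2726°
wrap2 = π + 2β = 188.7274°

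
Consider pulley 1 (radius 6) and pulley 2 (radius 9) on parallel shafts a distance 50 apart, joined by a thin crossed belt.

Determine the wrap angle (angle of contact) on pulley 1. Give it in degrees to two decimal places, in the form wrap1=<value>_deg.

crossed belt: β = asin((r1+r2)/C) = asin(15/50) = 17.4576°
wrap1 = wrap2 = π + 2β = 214.9152°

wrap1=214.92_deg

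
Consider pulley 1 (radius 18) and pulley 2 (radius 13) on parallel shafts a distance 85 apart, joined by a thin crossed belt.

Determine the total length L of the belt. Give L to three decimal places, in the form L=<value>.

L=278.826

crossed belt: β = asin((r1+r2)/C) = asin(31/85) = 21.3895°
wrap1 = wrap2 = π + 2β = 222.7790°
tangent length = C·cosβ = 79.1454
L = (r1+r2)·wrap + 2·C·cosβ = 31·3.8882 + 2·79.1454 = 278.8259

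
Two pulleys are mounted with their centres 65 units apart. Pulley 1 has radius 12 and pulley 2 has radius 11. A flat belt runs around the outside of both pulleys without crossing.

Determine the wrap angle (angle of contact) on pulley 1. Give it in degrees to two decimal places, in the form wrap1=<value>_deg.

open belt: β = asin((r2−r1)/C) = asin(-1/65) = -0.8815°
wrap1 = π − 2β = 181.7630°
wrap2 = π + 2β = 178.2370°

wrap1=181.76_deg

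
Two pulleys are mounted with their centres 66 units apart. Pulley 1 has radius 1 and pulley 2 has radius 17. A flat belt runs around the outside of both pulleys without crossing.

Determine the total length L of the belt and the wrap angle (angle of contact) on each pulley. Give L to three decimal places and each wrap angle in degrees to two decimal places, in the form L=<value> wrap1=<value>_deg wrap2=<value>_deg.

open belt: β = asin((r2−r1)/C) = asin(16/66) = 14.0297°
wrap1 = π − 2β = 151.9407°
wrap2 = π + 2β = 208.0593°
tangent length = C·cosβ = 64.0312
L = r1·wrap1 + r2·wrap2 + 2·C·cosβ = 1·2.6519 + 17·3.6313 + 2·64.0312 = 192.4468

L=192.447 wrap1=151.94_deg wrap2=208.06_deg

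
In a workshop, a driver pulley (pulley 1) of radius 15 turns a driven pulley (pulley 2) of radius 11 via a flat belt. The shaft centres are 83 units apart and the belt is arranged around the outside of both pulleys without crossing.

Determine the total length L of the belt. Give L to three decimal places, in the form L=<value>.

open belt: β = asin((r2−r1)/C) = asin(-4/83) = -2.7623°
wrap1 = π − 2β = 185.5246°
wrap2 = π + 2β = 174.4754°
tangent length = C·cosβ = 82.9036
L = r1·wrap1 + r2·wrap2 + 2·C·cosβ = 15·3.2380 + 11·3.0452 + 2·82.9036 = 247.8742

L=247.874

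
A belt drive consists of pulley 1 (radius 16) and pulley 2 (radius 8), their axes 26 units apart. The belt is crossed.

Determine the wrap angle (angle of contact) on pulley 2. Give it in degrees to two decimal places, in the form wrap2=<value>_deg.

crossed belt: β = asin((r1+r2)/C) = asin(24/26) = 67.3801°
wrap1 = wrap2 = π + 2β = 314.7603°

wrap2=314.76_deg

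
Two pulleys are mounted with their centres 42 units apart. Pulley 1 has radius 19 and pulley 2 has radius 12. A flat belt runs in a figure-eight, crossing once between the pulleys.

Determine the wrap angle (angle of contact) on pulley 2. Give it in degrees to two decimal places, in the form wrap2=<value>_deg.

wrap2=275.14_deg

crossed belt: β = asin((r1+r2)/C) = asin(31/42) = 47.5694°
wrap1 = wrap2 = π + 2β = 275.1388°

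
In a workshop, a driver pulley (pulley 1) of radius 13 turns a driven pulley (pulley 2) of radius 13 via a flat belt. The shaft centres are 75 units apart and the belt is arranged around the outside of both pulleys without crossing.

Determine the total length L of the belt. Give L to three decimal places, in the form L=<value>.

L=231.681

open belt: β = asin((r2−r1)/C) = asin(0/75) = 0.0000°
wrap1 = π − 2β = 180.0000°
wrap2 = π + 2β = 180.0000°
tangent length = C·cosβ = 75.0000
L = r1·wrap1 + r2·wrap2 + 2·C·cosβ = 13·3.1416 + 13·3.1416 + 2·75.0000 = 231.6814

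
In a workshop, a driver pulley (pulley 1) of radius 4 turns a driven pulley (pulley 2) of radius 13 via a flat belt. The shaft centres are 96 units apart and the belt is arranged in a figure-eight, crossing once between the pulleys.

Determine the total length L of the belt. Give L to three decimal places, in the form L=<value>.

L=248.425

crossed belt: β = asin((r1+r2)/C) = asin(17/96) = 10.1999°
wrap1 = wrap2 = π + 2β = 200.3998°
tangent length = C·cosβ = 94.4828
L = (r1+r2)·wrap + 2·C·cosβ = 17·3.4976 + 2·94.4828 = 248.4254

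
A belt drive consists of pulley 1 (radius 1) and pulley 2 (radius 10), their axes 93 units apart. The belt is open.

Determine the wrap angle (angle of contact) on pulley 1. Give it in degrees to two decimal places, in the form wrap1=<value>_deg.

open belt: β = asin((r2−r1)/C) = asin(9/93) = 5.5534°
wrap1 = π − 2β = 168.8931°
wrap2 = π + 2β = 191.1069°

wrap1=168.89_deg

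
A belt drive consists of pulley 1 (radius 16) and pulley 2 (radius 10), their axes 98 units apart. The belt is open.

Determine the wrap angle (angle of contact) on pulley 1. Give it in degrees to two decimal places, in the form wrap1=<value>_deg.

wrap1=187.02_deg

open belt: β = asin((r2−r1)/C) = asin(-6/98) = -3.5101°
wrap1 = π − 2β = 187.0202°
wrap2 = π + 2β = 172.9798°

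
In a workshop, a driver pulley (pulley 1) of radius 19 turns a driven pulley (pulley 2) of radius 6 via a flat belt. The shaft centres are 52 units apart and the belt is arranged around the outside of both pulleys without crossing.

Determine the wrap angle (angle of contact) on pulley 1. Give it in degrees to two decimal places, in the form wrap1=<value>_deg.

open belt: β = asin((r2−r1)/C) = asin(-13/52) = -14.4775°
wrap1 = π − 2β = 208.9550°
wrap2 = π + 2β = 151.0450°

wrap1=208.96_deg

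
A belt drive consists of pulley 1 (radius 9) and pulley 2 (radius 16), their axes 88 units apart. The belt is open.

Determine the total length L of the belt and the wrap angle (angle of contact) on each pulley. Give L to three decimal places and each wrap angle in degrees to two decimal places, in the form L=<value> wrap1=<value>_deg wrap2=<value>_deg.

L=255.097 wrap1=170.88_deg wrap2=189.12_deg

open belt: β = asin((r2−r1)/C) = asin(7/88) = 4.5624°
wrap1 = π − 2β = 170.8751°
wrap2 = π + 2β = 189.1249°
tangent length = C·cosβ = 87.7211
L = r1·wrap1 + r2·wrap2 + 2·C·cosβ = 9·2.9823 + 16·3.3009 + 2·87.7211 = 255.0969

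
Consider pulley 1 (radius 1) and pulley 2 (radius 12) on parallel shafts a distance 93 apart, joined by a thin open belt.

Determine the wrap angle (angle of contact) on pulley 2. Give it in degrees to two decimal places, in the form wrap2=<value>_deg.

open belt: β = asin((r2−r1)/C) = asin(11/93) = 6.7928°
wrap1 = π − 2β = 166.4144°
wrap2 = π + 2β = 193.5856°

wrap2=193.59_deg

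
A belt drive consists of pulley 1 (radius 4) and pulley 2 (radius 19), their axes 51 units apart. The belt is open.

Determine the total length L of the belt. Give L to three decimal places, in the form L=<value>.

L=178.701

open belt: β = asin((r2−r1)/C) = asin(15/51) = 17.1046°
wrap1 = π − 2β = 145.7907°
wrap2 = π + 2β = 214.2093°
tangent length = C·cosβ = 48.7442
L = r1·wrap1 + r2·wrap2 + 2·C·cosβ = 4·2.5445 + 19·3.7387 + 2·48.7442 = 178.7011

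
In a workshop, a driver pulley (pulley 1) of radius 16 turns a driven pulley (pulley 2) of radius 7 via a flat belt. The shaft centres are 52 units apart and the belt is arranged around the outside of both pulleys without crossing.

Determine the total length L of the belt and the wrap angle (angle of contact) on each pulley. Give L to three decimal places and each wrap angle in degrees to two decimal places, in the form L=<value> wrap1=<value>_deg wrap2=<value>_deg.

L=177.818 wrap1=199.93_deg wrap2=160.07_deg

open belt: β = asin((r2−r1)/C) = asin(-9/52) = -9.9668°
wrap1 = π − 2β = 199.9335°
wrap2 = π + 2β = 160.0665°
tangent length = C·cosβ = 51.2152
L = r1·wrap1 + r2·wrap2 + 2·C·cosβ = 16·3.4895 + 7·2.7937 + 2·51.2152 = 177.8182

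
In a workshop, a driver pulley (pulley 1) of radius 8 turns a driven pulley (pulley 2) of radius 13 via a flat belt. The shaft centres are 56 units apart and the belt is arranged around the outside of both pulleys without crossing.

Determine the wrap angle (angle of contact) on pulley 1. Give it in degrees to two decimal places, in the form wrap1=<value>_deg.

open belt: β = asin((r2−r1)/C) = asin(5/56) = 5.1225°
wrap1 = π − 2β = 169.7550°
wrap2 = π + 2β = 190.2450°

wrap1=169.75_deg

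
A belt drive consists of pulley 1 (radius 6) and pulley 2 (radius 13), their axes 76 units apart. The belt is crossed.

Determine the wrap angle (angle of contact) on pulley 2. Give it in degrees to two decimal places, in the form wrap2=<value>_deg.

crossed belt: β = asin((r1+r2)/C) = asin(19/76) = 14.4775°
wrap1 = wrap2 = π + 2β = 208.9550°

wrap2=208.96_deg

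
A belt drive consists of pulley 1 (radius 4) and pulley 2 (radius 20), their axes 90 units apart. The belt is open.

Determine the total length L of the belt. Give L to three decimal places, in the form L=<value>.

open belt: β = asin((r2−r1)/C) = asin(16/90) = 10.2403°
wrap1 = π − 2β = 159.5193°
wrap2 = π + 2β = 200.4807°
tangent length = C·cosβ = 88.5664
L = r1·wrap1 + r2·wrap2 + 2·C·cosβ = 4·2.7841 + 20·3.4990 + 2·88.5664 = 258.2502

L=258.250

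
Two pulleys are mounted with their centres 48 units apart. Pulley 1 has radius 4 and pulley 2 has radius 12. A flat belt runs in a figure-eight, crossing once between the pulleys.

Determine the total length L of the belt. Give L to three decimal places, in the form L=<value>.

crossed belt: β = asin((r1+r2)/C) = asin(16/48) = 19.4712°
wrap1 = wrap2 = π + 2β = 218.9424°
tangent length = C·cosβ = 45.2548
L = (r1+r2)·wrap + 2·C·cosβ = 16·3.8213 + 2·45.2548 = 151.6499

L=151.650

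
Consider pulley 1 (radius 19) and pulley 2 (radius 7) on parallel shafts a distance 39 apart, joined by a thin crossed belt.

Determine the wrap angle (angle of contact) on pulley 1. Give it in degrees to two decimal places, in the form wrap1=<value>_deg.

wrap1=263.62_deg

crossed belt: β = asin((r1+r2)/C) = asin(26/39) = 41.8103°
wrap1 = wrap2 = π + 2β = 263.6206°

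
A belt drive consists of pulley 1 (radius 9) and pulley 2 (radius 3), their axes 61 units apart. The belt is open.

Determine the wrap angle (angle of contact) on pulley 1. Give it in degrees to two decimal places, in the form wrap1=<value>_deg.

open belt: β = asin((r2−r1)/C) = asin(-6/61) = -5.6448°
wrap1 = π − 2β = 191.2896°
wrap2 = π + 2β = 168.7104°

wrap1=191.29_deg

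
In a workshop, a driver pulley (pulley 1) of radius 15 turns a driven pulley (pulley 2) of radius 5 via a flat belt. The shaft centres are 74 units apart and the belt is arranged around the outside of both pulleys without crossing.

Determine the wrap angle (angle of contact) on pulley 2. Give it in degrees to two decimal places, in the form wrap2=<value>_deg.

open belt: β = asin((r2−r1)/C) = asin(-10/74) = -7.7664°
wrap1 = π − 2β = 195.5329°
wrap2 = π + 2β = 164.4671°

wrap2=164.47_deg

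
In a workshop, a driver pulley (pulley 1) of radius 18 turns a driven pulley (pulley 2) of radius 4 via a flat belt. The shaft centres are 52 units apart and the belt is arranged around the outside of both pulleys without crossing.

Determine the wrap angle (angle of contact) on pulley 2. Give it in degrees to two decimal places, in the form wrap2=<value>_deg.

wrap2=148.76_deg

open belt: β = asin((r2−r1)/C) = asin(-14/52) = -15.6185°
wrap1 = π − 2β = 211.2370°
wrap2 = π + 2β = 148.7630°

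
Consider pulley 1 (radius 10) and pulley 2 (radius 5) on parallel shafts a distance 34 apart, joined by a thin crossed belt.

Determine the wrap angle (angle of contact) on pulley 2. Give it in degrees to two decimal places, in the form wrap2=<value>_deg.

wrap2=232.36_deg

crossed belt: β = asin((r1+r2)/C) = asin(15/34) = 26.1790°
wrap1 = wrap2 = π + 2β = 232.3579°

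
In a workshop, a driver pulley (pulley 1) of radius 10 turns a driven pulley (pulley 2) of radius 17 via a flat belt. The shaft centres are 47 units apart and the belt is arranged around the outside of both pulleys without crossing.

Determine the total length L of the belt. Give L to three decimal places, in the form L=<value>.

L=179.867

open belt: β = asin((r2−r1)/C) = asin(7/47) = 8.5653°
wrap1 = π − 2β = 162.8694°
wrap2 = π + 2β = 197.1306°
tangent length = C·cosβ = 46.4758
L = r1·wrap1 + r2·wrap2 + 2·C·cosβ = 10·2.8426 + 17·3.4406 + 2·46.4758 = 179.8675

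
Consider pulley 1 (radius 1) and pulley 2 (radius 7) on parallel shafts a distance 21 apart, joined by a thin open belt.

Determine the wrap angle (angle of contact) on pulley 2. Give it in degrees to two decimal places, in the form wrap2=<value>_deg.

open belt: β = asin((r2−r1)/C) = asin(6/21) = 16.6015°
wrap1 = π − 2β = 146.7969°
wrap2 = π + 2β = 213.2031°

wrap2=213.20_deg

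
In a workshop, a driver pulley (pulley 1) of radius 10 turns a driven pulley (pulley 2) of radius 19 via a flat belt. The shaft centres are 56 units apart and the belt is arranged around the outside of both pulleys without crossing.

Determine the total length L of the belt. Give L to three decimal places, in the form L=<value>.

open belt: β = asin((r2−r1)/C) = asin(9/56) = 9.2484°
wrap1 = π − 2β = 161.5033°
wrap2 = π + 2β = 198.4967°
tangent length = C·cosβ = 55.2721
L = r1·wrap1 + r2·wrap2 + 2·C·cosβ = 10·2.8188 + 19·3.4644 + 2·55.2721 = 204.5558

L=204.556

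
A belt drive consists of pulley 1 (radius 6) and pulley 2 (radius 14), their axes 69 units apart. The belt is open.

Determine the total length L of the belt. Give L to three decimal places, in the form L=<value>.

L=201.760

open belt: β = asin((r2−r1)/C) = asin(8/69) = 6.6580°
wrap1 = π − 2β = 166.6841°
wrap2 = π + 2β = 193.3159°
tangent length = C·cosβ = 68.5347
L = r1·wrap1 + r2·wrap2 + 2·C·cosβ = 6·2.9092 + 14·3.3740 + 2·68.5347 = 201.7604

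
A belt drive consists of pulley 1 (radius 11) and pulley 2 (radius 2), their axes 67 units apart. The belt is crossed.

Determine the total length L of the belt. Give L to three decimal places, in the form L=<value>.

L=177.371

crossed belt: β = asin((r1+r2)/C) = asin(13/67) = 11.1881°
wrap1 = wrap2 = π + 2β = 202.3761°
tangent length = C·cosβ = 65.7267
L = (r1+r2)·wrap + 2·C·cosβ = 13·3.5321 + 2·65.7267 = 177.3711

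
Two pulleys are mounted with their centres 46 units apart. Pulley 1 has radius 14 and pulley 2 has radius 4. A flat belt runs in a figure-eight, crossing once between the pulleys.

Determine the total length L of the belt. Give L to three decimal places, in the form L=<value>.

crossed belt: β = asin((r1+r2)/C) = asin(18/46) = 23.0357°
wrap1 = wrap2 = π + 2β = 226.0714°
tangent length = C·cosβ = 42.3320
L = (r1+r2)·wrap + 2·C·cosβ = 18·3.9457 + 2·42.3320 = 155.6865

L=155.686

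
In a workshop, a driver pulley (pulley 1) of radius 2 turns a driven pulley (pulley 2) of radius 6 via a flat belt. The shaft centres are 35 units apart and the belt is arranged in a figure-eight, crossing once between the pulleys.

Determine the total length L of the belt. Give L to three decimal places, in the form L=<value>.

L=96.969

crossed belt: β = asin((r1+r2)/C) = asin(8/35) = 13.2130°
wrap1 = wrap2 = π + 2β = 206.4260°
tangent length = C·cosβ = 34.0735
L = (r1+r2)·wrap + 2·C·cosβ = 8·3.6028 + 2·34.0735 = 96.9694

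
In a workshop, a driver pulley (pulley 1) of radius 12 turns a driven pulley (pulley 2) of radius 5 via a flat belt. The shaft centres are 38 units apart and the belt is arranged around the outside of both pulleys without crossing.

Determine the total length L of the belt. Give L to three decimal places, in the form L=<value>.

L=130.700

open belt: β = asin((r2−r1)/C) = asin(-7/38) = -10.6151°
wrap1 = π − 2β = 201.2302°
wrap2 = π + 2β = 158.7698°
tangent length = C·cosβ = 37.3497
L = r1·wrap1 + r2·wrap2 + 2·C·cosβ = 12·3.5121 + 5·2.7711 + 2·37.3497 = 130.7002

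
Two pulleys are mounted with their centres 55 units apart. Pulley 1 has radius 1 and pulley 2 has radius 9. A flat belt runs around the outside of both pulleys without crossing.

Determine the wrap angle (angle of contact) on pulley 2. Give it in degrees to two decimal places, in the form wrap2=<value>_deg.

wrap2=196.73_deg

open belt: β = asin((r2−r1)/C) = asin(8/55) = 8.3636°
wrap1 = π − 2β = 163.2728°
wrap2 = π + 2β = 196.7272°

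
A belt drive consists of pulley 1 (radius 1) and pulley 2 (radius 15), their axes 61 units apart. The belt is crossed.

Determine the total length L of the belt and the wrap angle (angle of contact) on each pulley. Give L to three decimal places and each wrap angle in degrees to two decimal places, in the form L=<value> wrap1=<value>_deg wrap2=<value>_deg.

crossed belt: β = asin((r1+r2)/C) = asin(16/61) = 15.2063°
wrap1 = wrap2 = π + 2β = 210.4126°
tangent length = C·cosβ = 58.8643
L = (r1+r2)·wrap + 2·C·cosβ = 16·3.6724 + 2·58.8643 = 176.4868

L=176.487 wrap1=210.41_deg wrap2=210.41_deg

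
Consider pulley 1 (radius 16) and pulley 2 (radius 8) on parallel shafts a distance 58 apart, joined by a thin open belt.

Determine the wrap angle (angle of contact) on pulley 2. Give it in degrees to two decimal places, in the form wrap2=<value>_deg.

wrap2=164.14_deg

open belt: β = asin((r2−r1)/C) = asin(-8/58) = -7.9281°
wrap1 = π − 2β = 195.8563°
wrap2 = π + 2β = 164.1437°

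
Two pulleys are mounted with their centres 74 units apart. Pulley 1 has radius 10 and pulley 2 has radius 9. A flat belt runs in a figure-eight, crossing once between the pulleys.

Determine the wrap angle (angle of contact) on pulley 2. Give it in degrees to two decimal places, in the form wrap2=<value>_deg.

wrap2=209.76_deg

crossed belt: β = asin((r1+r2)/C) = asin(19/74) = 14.8777°
wrap1 = wrap2 = π + 2β = 209.7554°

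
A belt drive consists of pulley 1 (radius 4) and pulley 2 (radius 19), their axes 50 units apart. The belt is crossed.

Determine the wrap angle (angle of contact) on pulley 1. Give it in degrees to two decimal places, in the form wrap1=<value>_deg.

wrap1=234.77_deg

crossed belt: β = asin((r1+r2)/C) = asin(23/50) = 27.3871°
wrap1 = wrap2 = π + 2β = 234.7742°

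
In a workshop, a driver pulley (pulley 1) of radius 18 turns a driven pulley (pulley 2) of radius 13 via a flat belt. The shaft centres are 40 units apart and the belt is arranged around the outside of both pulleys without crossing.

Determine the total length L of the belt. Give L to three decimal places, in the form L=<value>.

L=178.015

open belt: β = asin((r2−r1)/C) = asin(-5/40) = -7.1808°
wrap1 = π − 2β = 194.3615°
wrap2 = π + 2β = 165.6385°
tangent length = C·cosβ = 39.6863
L = r1·wrap1 + r2·wrap2 + 2·C·cosβ = 18·3.3922 + 13·2.8909 + 2·39.6863 = 178.0152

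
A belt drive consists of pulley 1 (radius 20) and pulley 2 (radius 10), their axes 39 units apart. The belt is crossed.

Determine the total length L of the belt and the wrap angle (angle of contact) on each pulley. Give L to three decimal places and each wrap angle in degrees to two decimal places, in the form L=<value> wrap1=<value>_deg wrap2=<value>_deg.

crossed belt: β = asin((r1+r2)/C) = asin(30/39) = 50.2849°
wrap1 = wrap2 = π + 2β = 280.5697°
tangent length = C·cosβ = 24.9199
L = (r1+r2)·wrap + 2·C·cosβ = 30·4.8969 + 2·24.9199 = 196.7457

L=196.746 wrap1=280.57_deg wrap2=280.57_deg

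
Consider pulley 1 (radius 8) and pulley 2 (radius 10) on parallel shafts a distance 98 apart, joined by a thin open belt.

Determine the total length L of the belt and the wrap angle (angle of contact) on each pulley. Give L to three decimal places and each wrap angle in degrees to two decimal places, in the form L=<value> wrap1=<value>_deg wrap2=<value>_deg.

open belt: β = asin((r2−r1)/C) = asin(2/98) = 1.1694°
wrap1 = π − 2β = 177.6612°
wrap2 = π + 2β = 182.3388°
tangent length = C·cosβ = 97.9796
L = r1·wrap1 + r2·wrap2 + 2·C·cosβ = 8·3.1008 + 10·3.1824 + 2·97.9796 = 252.5895

L=252.589 wrap1=177.66_deg wrap2=182.34_deg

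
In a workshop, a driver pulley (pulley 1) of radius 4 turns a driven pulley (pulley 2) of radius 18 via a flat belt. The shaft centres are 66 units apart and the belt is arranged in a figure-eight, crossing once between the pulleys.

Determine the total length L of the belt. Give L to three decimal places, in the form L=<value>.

crossed belt: β = asin((r1+r2)/C) = asin(22/66) = 19.4712°
wrap1 = wrap2 = π + 2β = 218.9424°
tangent length = C·cosβ = 62.2254
L = (r1+r2)·wrap + 2·C·cosβ = 22·3.8213 + 2·62.2254 = 208.5187

L=208.519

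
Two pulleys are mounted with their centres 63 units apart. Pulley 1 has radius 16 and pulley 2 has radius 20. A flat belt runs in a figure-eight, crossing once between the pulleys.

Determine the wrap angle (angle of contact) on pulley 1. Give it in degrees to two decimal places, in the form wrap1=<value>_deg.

wrap1=249.70_deg

crossed belt: β = asin((r1+r2)/C) = asin(36/63) = 34.8499°
wrap1 = wrap2 = π + 2β = 249.6998°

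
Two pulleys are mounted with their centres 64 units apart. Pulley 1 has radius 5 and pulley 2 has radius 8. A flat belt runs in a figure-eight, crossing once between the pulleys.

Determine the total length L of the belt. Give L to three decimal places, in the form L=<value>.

crossed belt: β = asin((r1+r2)/C) = asin(13/64) = 11.7198°
wrap1 = wrap2 = π + 2β = 203.4395°
tangent length = C·cosβ = 62.6658
L = (r1+r2)·wrap + 2·C·cosβ = 13·3.5507 + 2·62.6658 = 171.4905

L=171.491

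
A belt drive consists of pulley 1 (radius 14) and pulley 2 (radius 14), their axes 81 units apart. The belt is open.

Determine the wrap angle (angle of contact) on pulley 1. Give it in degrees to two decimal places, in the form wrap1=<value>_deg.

wrap1=180.00_deg

open belt: β = asin((r2−r1)/C) = asin(0/81) = 0.0000°
wrap1 = π − 2β = 180.0000°
wrap2 = π + 2β = 180.0000°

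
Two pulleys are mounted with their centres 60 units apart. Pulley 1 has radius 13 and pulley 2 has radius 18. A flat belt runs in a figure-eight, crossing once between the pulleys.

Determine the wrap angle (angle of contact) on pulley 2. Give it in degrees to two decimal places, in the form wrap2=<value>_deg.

wrap2=242.22_deg

crossed belt: β = asin((r1+r2)/C) = asin(31/60) = 31.1089°
wrap1 = wrap2 = π + 2β = 242.2178°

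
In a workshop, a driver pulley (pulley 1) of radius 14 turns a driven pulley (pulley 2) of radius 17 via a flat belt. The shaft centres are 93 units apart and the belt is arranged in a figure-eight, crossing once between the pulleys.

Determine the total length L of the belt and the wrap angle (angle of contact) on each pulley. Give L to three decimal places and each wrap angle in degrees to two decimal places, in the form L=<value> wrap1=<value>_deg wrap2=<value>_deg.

crossed belt: β = asin((r1+r2)/C) = asin(31/93) = 19.4712°
wrap1 = wrap2 = π + 2β = 218.9424°
tangent length = C·cosβ = 87.6812
L = (r1+r2)·wrap + 2·C·cosβ = 31·3.8213 + 2·87.6812 = 293.8217

L=293.822 wrap1=218.94_deg wrap2=218.94_deg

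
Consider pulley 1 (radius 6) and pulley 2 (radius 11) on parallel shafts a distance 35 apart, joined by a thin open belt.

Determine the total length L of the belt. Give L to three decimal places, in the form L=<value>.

L=124.123

open belt: β = asin((r2−r1)/C) = asin(5/35) = 8.2132°
wrap1 = π − 2β = 163.5736°
wrap2 = π + 2β = 196.4264°
tangent length = C·cosβ = 34.6410
L = r1·wrap1 + r2·wrap2 + 2·C·cosβ = 6·2.8549 + 11·3.4283 + 2·34.6410 = 124.1226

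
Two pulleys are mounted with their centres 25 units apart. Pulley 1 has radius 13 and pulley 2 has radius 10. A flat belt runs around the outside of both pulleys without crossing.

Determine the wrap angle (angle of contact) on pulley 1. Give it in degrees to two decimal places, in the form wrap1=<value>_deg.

open belt: β = asin((r2−r1)/C) = asin(-3/25) = -6.8921°
wrap1 = π − 2β = 193.7842°
wrap2 = π + 2β = 166.2158°

wrap1=193.78_deg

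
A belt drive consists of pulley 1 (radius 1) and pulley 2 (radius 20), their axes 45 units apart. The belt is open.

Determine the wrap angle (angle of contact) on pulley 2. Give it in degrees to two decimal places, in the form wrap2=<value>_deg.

wrap2=229.95_deg

open belt: β = asin((r2−r1)/C) = asin(19/45) = 24.9750°
wrap1 = π − 2β = 130.0501°
wrap2 = π + 2β = 229.9499°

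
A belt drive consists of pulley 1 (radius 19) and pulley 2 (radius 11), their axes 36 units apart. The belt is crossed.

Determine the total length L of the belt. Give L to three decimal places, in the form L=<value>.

L=193.154

crossed belt: β = asin((r1+r2)/C) = asin(30/36) = 56.4427°
wrap1 = wrap2 = π + 2β = 292.8854°
tangent length = C·cosβ = 19.8997
L = (r1+r2)·wrap + 2·C·cosβ = 30·5.1118 + 2·19.8997 = 193.1539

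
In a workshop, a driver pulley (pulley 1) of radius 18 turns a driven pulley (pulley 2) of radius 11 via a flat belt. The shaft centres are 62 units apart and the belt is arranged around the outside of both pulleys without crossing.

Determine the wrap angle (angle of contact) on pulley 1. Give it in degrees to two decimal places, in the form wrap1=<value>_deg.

open belt: β = asin((r2−r1)/C) = asin(-7/62) = -6.4827°
wrap1 = π − 2β = 192.9654°
wrap2 = π + 2β = 167.0346°

wrap1=192.97_deg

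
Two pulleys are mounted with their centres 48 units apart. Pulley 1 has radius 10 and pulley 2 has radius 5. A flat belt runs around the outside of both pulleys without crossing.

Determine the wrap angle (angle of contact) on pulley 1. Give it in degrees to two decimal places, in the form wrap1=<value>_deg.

wrap1=191.96_deg

open belt: β = asin((r2−r1)/C) = asin(-5/48) = -5.9792°
wrap1 = π − 2β = 191.9583°
wrap2 = π + 2β = 168.0417°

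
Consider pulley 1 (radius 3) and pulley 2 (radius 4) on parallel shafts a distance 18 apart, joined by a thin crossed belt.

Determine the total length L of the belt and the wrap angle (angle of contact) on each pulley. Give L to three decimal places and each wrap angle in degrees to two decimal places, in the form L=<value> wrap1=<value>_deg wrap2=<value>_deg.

crossed belt: β = asin((r1+r2)/C) = asin(7/18) = 22.8854°
wrap1 = wrap2 = π + 2β = 225.7708°
tangent length = C·cosβ = 16.5831
L = (r1+r2)·wrap + 2·C·cosβ = 7·3.9404 + 2·16.5831 = 60.7493

L=60.749 wrap1=225.77_deg wrap2=225.77_deg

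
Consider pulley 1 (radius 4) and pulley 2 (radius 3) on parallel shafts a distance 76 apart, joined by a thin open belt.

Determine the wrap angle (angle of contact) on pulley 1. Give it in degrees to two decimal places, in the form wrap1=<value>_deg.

open belt: β = asin((r2−r1)/C) = asin(-1/76) = -0.7539°
wrap1 = π − 2β = 181.5078°
wrap2 = π + 2β = 178.4922°

wrap1=181.51_deg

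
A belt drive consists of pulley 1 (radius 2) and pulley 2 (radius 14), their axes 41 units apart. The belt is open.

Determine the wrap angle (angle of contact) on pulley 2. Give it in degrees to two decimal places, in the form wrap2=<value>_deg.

wrap2=214.04_deg

open belt: β = asin((r2−r1)/C) = asin(12/41) = 17.0186°
wrap1 = π − 2β = 145.9627°
wrap2 = π + 2β = 214.0373°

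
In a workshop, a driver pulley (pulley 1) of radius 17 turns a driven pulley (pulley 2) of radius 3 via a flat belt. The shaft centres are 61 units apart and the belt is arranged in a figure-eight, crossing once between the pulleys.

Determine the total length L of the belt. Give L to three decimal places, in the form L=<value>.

L=191.450

crossed belt: β = asin((r1+r2)/C) = asin(20/61) = 19.1395°
wrap1 = wrap2 = π + 2β = 218.2789°
tangent length = C·cosβ = 57.6281
L = (r1+r2)·wrap + 2·C·cosβ = 20·3.8097 + 2·57.6281 = 191.4500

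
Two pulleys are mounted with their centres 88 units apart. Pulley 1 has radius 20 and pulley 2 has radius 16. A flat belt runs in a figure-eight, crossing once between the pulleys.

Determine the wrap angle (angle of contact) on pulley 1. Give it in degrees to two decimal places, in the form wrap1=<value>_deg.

wrap1=228.30_deg

crossed belt: β = asin((r1+r2)/C) = asin(36/88) = 24.1477°
wrap1 = wrap2 = π + 2β = 228.2955°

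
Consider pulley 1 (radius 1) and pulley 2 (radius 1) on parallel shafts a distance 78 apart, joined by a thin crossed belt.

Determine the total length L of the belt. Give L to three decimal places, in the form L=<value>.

L=162.334

crossed belt: β = asin((r1+r2)/C) = asin(2/78) = 1.4693°
wrap1 = wrap2 = π + 2β = 182.9386°
tangent length = C·cosβ = 77.9744
L = (r1+r2)·wrap + 2·C·cosβ = 2·3.1929 + 2·77.9744 = 162.3345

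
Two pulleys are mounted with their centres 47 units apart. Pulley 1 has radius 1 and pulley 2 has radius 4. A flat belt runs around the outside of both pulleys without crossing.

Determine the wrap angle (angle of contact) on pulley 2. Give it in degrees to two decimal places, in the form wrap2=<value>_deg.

open belt: β = asin((r2−r1)/C) = asin(3/47) = 3.6597°
wrap1 = π − 2β = 172.6807°
wrap2 = π + 2β = 187.3193°

wrap2=187.32_deg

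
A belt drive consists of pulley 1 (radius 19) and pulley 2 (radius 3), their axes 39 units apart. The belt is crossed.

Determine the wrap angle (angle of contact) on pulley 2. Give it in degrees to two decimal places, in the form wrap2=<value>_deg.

wrap2=248.68_deg

crossed belt: β = asin((r1+r2)/C) = asin(22/39) = 34.3400°
wrap1 = wrap2 = π + 2β = 248.6800°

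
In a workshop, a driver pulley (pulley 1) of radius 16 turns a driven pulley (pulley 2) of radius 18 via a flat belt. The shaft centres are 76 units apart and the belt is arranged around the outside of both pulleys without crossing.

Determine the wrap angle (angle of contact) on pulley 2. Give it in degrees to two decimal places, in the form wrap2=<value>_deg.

open belt: β = asin((r2−r1)/C) = asin(2/76) = 1.5080°
wrap1 = π − 2β = 176.9841°
wrap2 = π + 2β = 183.0159°

wrap2=183.02_deg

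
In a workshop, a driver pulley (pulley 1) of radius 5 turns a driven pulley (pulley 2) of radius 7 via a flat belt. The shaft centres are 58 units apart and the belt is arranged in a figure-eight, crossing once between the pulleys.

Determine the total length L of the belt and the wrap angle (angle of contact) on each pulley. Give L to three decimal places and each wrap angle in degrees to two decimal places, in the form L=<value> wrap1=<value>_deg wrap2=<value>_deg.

L=156.191 wrap1=203.88_deg wrap2=203.88_deg

crossed belt: β = asin((r1+r2)/C) = asin(12/58) = 11.9405°
wrap1 = wrap2 = π + 2β = 203.8811°
tangent length = C·cosβ = 56.7450
L = (r1+r2)·wrap + 2·C·cosβ = 12·3.5584 + 2·56.7450 = 156.1908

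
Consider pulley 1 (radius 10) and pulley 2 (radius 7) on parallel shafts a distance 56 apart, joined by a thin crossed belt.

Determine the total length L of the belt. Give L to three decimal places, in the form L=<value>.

L=170.609

crossed belt: β = asin((r1+r2)/C) = asin(17/56) = 17.6722°
wrap1 = wrap2 = π + 2β = 215.3445°
tangent length = C·cosβ = 53.3573
L = (r1+r2)·wrap + 2·C·cosβ = 17·3.7585 + 2·53.3573 = 170.6086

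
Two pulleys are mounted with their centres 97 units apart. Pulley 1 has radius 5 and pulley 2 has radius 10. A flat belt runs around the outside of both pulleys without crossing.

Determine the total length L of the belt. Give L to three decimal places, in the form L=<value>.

L=241.382

open belt: β = asin((r2−r1)/C) = asin(5/97) = 2.9547°
wrap1 = π − 2β = 174.0906°
wrap2 = π + 2β = 185.9094°
tangent length = C·cosβ = 96.8710
L = r1·wrap1 + r2·wrap2 + 2·C·cosβ = 5·3.0385 + 10·3.2447 + 2·96.8710 = 241.3817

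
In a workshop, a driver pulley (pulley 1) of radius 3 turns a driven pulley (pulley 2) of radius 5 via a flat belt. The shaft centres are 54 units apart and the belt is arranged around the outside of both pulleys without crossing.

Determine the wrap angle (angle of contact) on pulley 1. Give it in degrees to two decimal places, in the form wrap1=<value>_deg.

wrap1=175.75_deg

open belt: β = asin((r2−r1)/C) = asin(2/54) = 2.1226°
wrap1 = π − 2β = 175.7549°
wrap2 = π + 2β = 184.2451°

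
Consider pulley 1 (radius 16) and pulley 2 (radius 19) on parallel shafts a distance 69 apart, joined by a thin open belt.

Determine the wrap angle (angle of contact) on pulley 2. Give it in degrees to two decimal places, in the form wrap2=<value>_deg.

open belt: β = asin((r2−r1)/C) = asin(3/69) = 2.4919°
wrap1 = π − 2β = 175.0162°
wrap2 = π + 2β = 184.9838°

wrap2=184.98_deg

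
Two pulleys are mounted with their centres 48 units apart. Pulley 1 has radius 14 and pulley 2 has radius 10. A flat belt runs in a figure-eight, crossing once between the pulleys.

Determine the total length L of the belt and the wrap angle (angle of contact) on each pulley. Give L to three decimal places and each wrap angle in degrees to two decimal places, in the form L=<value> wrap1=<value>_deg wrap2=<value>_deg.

L=183.669 wrap1=240.00_deg wrap2=240.00_deg

crossed belt: β = asin((r1+r2)/C) = asin(24/48) = 30.0000°
wrap1 = wrap2 = π + 2β = 240.0000°
tangent length = C·cosβ = 41.5692
L = (r1+r2)·wrap + 2·C·cosβ = 24·4.1888 + 2·41.5692 = 183.6694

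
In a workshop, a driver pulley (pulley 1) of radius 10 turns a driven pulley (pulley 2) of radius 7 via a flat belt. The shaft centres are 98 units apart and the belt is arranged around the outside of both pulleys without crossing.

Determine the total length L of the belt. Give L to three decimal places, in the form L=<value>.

open belt: β = asin((r2−r1)/C) = asin(-3/98) = -1.7542°
wrap1 = π − 2β = 183.5085°
wrap2 = π + 2β = 176.4915°
tangent length = C·cosβ = 97.9541
L = r1·wrap1 + r2·wrap2 + 2·C·cosβ = 10·3.2028 + 7·3.0804 + 2·97.9541 = 249.4989

L=249.499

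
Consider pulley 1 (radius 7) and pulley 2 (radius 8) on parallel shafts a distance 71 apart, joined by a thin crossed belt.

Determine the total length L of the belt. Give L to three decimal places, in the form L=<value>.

L=192.305

crossed belt: β = asin((r1+r2)/C) = asin(15/71) = 12.1966°
wrap1 = wrap2 = π + 2β = 204.3933°
tangent length = C·cosβ = 69.3974
L = (r1+r2)·wrap + 2·C·cosβ = 15·3.5673 + 2·69.3974 = 192.3049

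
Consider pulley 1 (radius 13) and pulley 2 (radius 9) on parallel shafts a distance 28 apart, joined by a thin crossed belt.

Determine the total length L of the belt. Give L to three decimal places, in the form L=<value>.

L=143.525

crossed belt: β = asin((r1+r2)/C) = asin(22/28) = 51.7868°
wrap1 = wrap2 = π + 2β = 283.5736°
tangent length = C·cosβ = 17.3205
L = (r1+r2)·wrap + 2·C·cosβ = 22·4.9493 + 2·17.3205 = 143.5255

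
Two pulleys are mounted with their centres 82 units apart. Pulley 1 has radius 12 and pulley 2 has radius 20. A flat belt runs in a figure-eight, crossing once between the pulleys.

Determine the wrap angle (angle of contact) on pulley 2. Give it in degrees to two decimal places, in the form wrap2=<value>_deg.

wrap2=225.94_deg

crossed belt: β = asin((r1+r2)/C) = asin(32/82) = 22.9697°
wrap1 = wrap2 = π + 2β = 225.9394°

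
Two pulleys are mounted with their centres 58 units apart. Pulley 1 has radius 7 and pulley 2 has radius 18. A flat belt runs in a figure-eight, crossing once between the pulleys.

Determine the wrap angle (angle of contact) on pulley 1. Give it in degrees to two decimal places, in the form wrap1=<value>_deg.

crossed belt: β = asin((r1+r2)/C) = asin(25/58) = 25.5332°
wrap1 = wrap2 = π + 2β = 231.0665°

wrap1=231.07_deg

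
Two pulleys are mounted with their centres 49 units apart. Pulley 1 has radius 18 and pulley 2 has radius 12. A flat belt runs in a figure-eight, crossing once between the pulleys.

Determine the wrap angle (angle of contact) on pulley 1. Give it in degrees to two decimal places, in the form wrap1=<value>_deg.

wrap1=255.50_deg

crossed belt: β = asin((r1+r2)/C) = asin(30/49) = 37.7520°
wrap1 = wrap2 = π + 2β = 255.5040°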